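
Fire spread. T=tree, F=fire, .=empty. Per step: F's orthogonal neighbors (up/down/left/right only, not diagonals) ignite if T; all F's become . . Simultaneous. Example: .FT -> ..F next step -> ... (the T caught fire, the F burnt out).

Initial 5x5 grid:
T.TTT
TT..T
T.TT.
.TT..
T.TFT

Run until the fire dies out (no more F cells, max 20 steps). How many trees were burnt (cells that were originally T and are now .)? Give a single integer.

Step 1: +2 fires, +1 burnt (F count now 2)
Step 2: +1 fires, +2 burnt (F count now 1)
Step 3: +2 fires, +1 burnt (F count now 2)
Step 4: +1 fires, +2 burnt (F count now 1)
Step 5: +0 fires, +1 burnt (F count now 0)
Fire out after step 5
Initially T: 15, now '.': 16
Total burnt (originally-T cells now '.'): 6

Answer: 6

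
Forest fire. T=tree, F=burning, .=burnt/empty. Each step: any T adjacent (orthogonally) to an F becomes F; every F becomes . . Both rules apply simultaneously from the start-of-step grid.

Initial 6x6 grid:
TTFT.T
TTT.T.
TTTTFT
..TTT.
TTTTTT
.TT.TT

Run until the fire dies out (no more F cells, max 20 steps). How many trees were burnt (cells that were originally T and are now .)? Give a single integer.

Answer: 25

Derivation:
Step 1: +7 fires, +2 burnt (F count now 7)
Step 2: +5 fires, +7 burnt (F count now 5)
Step 3: +6 fires, +5 burnt (F count now 6)
Step 4: +3 fires, +6 burnt (F count now 3)
Step 5: +2 fires, +3 burnt (F count now 2)
Step 6: +2 fires, +2 burnt (F count now 2)
Step 7: +0 fires, +2 burnt (F count now 0)
Fire out after step 7
Initially T: 26, now '.': 35
Total burnt (originally-T cells now '.'): 25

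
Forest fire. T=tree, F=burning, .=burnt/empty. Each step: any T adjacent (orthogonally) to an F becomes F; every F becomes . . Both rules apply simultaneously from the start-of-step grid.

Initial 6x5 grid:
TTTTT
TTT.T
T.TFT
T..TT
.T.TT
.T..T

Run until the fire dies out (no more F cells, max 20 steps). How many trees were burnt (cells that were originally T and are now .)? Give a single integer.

Step 1: +3 fires, +1 burnt (F count now 3)
Step 2: +4 fires, +3 burnt (F count now 4)
Step 3: +4 fires, +4 burnt (F count now 4)
Step 4: +4 fires, +4 burnt (F count now 4)
Step 5: +2 fires, +4 burnt (F count now 2)
Step 6: +1 fires, +2 burnt (F count now 1)
Step 7: +0 fires, +1 burnt (F count now 0)
Fire out after step 7
Initially T: 20, now '.': 28
Total burnt (originally-T cells now '.'): 18

Answer: 18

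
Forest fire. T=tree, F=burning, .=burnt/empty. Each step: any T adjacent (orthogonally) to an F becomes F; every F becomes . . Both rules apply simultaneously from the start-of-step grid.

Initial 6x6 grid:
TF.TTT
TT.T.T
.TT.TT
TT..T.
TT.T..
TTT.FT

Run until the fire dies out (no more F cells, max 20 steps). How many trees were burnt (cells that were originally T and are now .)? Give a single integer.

Step 1: +3 fires, +2 burnt (F count now 3)
Step 2: +2 fires, +3 burnt (F count now 2)
Step 3: +2 fires, +2 burnt (F count now 2)
Step 4: +2 fires, +2 burnt (F count now 2)
Step 5: +2 fires, +2 burnt (F count now 2)
Step 6: +2 fires, +2 burnt (F count now 2)
Step 7: +0 fires, +2 burnt (F count now 0)
Fire out after step 7
Initially T: 22, now '.': 27
Total burnt (originally-T cells now '.'): 13

Answer: 13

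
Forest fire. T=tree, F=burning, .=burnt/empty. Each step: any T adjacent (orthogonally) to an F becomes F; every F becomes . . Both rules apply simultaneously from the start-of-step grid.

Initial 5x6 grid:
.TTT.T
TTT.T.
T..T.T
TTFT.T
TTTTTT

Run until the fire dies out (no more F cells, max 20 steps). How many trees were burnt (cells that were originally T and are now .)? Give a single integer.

Answer: 19

Derivation:
Step 1: +3 fires, +1 burnt (F count now 3)
Step 2: +4 fires, +3 burnt (F count now 4)
Step 3: +3 fires, +4 burnt (F count now 3)
Step 4: +2 fires, +3 burnt (F count now 2)
Step 5: +2 fires, +2 burnt (F count now 2)
Step 6: +3 fires, +2 burnt (F count now 3)
Step 7: +1 fires, +3 burnt (F count now 1)
Step 8: +1 fires, +1 burnt (F count now 1)
Step 9: +0 fires, +1 burnt (F count now 0)
Fire out after step 9
Initially T: 21, now '.': 28
Total burnt (originally-T cells now '.'): 19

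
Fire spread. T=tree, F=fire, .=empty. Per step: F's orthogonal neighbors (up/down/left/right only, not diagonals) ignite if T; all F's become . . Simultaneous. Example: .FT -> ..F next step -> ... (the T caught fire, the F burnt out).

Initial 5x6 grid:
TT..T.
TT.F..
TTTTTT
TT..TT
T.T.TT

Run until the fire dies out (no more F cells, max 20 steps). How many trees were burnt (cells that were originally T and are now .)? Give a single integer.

Step 1: +1 fires, +1 burnt (F count now 1)
Step 2: +2 fires, +1 burnt (F count now 2)
Step 3: +3 fires, +2 burnt (F count now 3)
Step 4: +5 fires, +3 burnt (F count now 5)
Step 5: +4 fires, +5 burnt (F count now 4)
Step 6: +2 fires, +4 burnt (F count now 2)
Step 7: +0 fires, +2 burnt (F count now 0)
Fire out after step 7
Initially T: 19, now '.': 28
Total burnt (originally-T cells now '.'): 17

Answer: 17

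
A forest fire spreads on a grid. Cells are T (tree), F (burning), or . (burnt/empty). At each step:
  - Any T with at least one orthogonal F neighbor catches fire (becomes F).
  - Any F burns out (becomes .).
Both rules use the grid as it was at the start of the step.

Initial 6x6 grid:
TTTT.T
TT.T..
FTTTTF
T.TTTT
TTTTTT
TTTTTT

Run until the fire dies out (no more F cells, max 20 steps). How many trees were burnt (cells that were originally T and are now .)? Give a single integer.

Answer: 28

Derivation:
Step 1: +5 fires, +2 burnt (F count now 5)
Step 2: +7 fires, +5 burnt (F count now 7)
Step 3: +8 fires, +7 burnt (F count now 8)
Step 4: +6 fires, +8 burnt (F count now 6)
Step 5: +2 fires, +6 burnt (F count now 2)
Step 6: +0 fires, +2 burnt (F count now 0)
Fire out after step 6
Initially T: 29, now '.': 35
Total burnt (originally-T cells now '.'): 28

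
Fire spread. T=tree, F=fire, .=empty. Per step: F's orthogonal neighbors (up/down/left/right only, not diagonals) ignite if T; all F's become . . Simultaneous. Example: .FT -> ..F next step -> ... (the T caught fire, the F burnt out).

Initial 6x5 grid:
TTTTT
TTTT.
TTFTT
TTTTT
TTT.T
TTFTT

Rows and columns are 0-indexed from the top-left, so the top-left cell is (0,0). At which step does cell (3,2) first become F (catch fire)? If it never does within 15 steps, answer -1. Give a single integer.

Step 1: cell (3,2)='F' (+7 fires, +2 burnt)
  -> target ignites at step 1
Step 2: cell (3,2)='.' (+10 fires, +7 burnt)
Step 3: cell (3,2)='.' (+7 fires, +10 burnt)
Step 4: cell (3,2)='.' (+2 fires, +7 burnt)
Step 5: cell (3,2)='.' (+0 fires, +2 burnt)
  fire out at step 5

1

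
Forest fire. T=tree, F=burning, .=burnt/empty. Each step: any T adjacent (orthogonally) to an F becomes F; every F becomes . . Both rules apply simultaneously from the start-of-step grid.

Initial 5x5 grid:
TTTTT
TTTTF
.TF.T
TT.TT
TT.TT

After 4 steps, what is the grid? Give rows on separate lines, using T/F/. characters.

Step 1: 5 trees catch fire, 2 burn out
  TTTTF
  TTFF.
  .F..F
  TT.TT
  TT.TT
Step 2: 5 trees catch fire, 5 burn out
  TTFF.
  TF...
  .....
  TF.TF
  TT.TT
Step 3: 6 trees catch fire, 5 burn out
  TF...
  F....
  .....
  F..F.
  TF.TF
Step 4: 3 trees catch fire, 6 burn out
  F....
  .....
  .....
  .....
  F..F.

F....
.....
.....
.....
F..F.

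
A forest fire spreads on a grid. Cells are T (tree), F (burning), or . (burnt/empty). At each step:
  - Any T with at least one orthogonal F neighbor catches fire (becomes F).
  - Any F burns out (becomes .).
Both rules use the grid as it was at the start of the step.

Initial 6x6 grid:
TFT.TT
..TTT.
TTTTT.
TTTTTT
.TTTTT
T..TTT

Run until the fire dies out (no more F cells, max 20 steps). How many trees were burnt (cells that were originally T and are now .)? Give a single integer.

Answer: 26

Derivation:
Step 1: +2 fires, +1 burnt (F count now 2)
Step 2: +1 fires, +2 burnt (F count now 1)
Step 3: +2 fires, +1 burnt (F count now 2)
Step 4: +4 fires, +2 burnt (F count now 4)
Step 5: +6 fires, +4 burnt (F count now 6)
Step 6: +5 fires, +6 burnt (F count now 5)
Step 7: +3 fires, +5 burnt (F count now 3)
Step 8: +2 fires, +3 burnt (F count now 2)
Step 9: +1 fires, +2 burnt (F count now 1)
Step 10: +0 fires, +1 burnt (F count now 0)
Fire out after step 10
Initially T: 27, now '.': 35
Total burnt (originally-T cells now '.'): 26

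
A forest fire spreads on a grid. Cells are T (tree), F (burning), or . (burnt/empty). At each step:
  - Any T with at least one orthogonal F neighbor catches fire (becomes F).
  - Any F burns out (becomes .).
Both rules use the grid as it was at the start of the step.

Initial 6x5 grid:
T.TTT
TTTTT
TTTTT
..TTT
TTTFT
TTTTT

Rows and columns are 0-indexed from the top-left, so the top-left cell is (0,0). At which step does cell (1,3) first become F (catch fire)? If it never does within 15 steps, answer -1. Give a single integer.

Step 1: cell (1,3)='T' (+4 fires, +1 burnt)
Step 2: cell (1,3)='T' (+6 fires, +4 burnt)
Step 3: cell (1,3)='F' (+5 fires, +6 burnt)
  -> target ignites at step 3
Step 4: cell (1,3)='.' (+5 fires, +5 burnt)
Step 5: cell (1,3)='.' (+4 fires, +5 burnt)
Step 6: cell (1,3)='.' (+1 fires, +4 burnt)
Step 7: cell (1,3)='.' (+1 fires, +1 burnt)
Step 8: cell (1,3)='.' (+0 fires, +1 burnt)
  fire out at step 8

3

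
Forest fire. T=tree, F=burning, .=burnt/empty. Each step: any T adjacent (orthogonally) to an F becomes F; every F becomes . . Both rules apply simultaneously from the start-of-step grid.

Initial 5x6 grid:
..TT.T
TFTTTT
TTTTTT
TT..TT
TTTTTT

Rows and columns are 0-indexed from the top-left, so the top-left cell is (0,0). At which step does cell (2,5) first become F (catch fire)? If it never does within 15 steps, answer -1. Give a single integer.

Step 1: cell (2,5)='T' (+3 fires, +1 burnt)
Step 2: cell (2,5)='T' (+5 fires, +3 burnt)
Step 3: cell (2,5)='T' (+5 fires, +5 burnt)
Step 4: cell (2,5)='T' (+4 fires, +5 burnt)
Step 5: cell (2,5)='F' (+4 fires, +4 burnt)
  -> target ignites at step 5
Step 6: cell (2,5)='.' (+2 fires, +4 burnt)
Step 7: cell (2,5)='.' (+1 fires, +2 burnt)
Step 8: cell (2,5)='.' (+0 fires, +1 burnt)
  fire out at step 8

5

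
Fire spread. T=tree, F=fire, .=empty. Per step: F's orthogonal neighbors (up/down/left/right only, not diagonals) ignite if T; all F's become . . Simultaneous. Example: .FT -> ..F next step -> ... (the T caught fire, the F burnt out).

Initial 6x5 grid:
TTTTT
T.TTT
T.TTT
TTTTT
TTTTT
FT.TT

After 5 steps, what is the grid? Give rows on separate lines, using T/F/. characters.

Step 1: 2 trees catch fire, 1 burn out
  TTTTT
  T.TTT
  T.TTT
  TTTTT
  FTTTT
  .F.TT
Step 2: 2 trees catch fire, 2 burn out
  TTTTT
  T.TTT
  T.TTT
  FTTTT
  .FTTT
  ...TT
Step 3: 3 trees catch fire, 2 burn out
  TTTTT
  T.TTT
  F.TTT
  .FTTT
  ..FTT
  ...TT
Step 4: 3 trees catch fire, 3 burn out
  TTTTT
  F.TTT
  ..TTT
  ..FTT
  ...FT
  ...TT
Step 5: 5 trees catch fire, 3 burn out
  FTTTT
  ..TTT
  ..FTT
  ...FT
  ....F
  ...FT

FTTTT
..TTT
..FTT
...FT
....F
...FT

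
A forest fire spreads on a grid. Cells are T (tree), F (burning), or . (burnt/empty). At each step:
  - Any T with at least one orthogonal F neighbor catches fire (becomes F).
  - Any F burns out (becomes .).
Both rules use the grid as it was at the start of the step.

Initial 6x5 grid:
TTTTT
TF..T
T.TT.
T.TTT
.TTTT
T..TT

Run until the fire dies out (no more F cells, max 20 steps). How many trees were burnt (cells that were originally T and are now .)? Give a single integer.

Answer: 9

Derivation:
Step 1: +2 fires, +1 burnt (F count now 2)
Step 2: +3 fires, +2 burnt (F count now 3)
Step 3: +2 fires, +3 burnt (F count now 2)
Step 4: +1 fires, +2 burnt (F count now 1)
Step 5: +1 fires, +1 burnt (F count now 1)
Step 6: +0 fires, +1 burnt (F count now 0)
Fire out after step 6
Initially T: 21, now '.': 18
Total burnt (originally-T cells now '.'): 9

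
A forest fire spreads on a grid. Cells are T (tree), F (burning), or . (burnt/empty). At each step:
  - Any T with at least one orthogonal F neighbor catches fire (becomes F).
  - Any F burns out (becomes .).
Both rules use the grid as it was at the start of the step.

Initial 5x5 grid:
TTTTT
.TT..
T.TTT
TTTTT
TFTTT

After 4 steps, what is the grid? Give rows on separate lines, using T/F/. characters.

Step 1: 3 trees catch fire, 1 burn out
  TTTTT
  .TT..
  T.TTT
  TFTTT
  F.FTT
Step 2: 3 trees catch fire, 3 burn out
  TTTTT
  .TT..
  T.TTT
  F.FTT
  ...FT
Step 3: 4 trees catch fire, 3 burn out
  TTTTT
  .TT..
  F.FTT
  ...FT
  ....F
Step 4: 3 trees catch fire, 4 burn out
  TTTTT
  .TF..
  ...FT
  ....F
  .....

TTTTT
.TF..
...FT
....F
.....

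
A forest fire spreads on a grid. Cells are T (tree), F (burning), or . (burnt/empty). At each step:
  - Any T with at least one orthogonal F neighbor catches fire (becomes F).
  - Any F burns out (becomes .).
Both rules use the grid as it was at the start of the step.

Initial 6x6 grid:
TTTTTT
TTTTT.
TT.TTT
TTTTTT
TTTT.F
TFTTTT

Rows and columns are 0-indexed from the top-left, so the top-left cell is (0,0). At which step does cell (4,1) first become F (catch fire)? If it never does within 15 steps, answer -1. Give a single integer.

Step 1: cell (4,1)='F' (+5 fires, +2 burnt)
  -> target ignites at step 1
Step 2: cell (4,1)='.' (+7 fires, +5 burnt)
Step 3: cell (4,1)='.' (+6 fires, +7 burnt)
Step 4: cell (4,1)='.' (+4 fires, +6 burnt)
Step 5: cell (4,1)='.' (+5 fires, +4 burnt)
Step 6: cell (4,1)='.' (+4 fires, +5 burnt)
Step 7: cell (4,1)='.' (+0 fires, +4 burnt)
  fire out at step 7

1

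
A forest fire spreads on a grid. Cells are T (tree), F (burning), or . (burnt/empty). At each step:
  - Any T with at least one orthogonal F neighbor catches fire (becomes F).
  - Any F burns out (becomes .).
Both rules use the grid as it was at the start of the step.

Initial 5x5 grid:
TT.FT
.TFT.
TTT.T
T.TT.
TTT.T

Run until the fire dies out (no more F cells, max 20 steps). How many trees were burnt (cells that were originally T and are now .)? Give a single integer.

Answer: 14

Derivation:
Step 1: +4 fires, +2 burnt (F count now 4)
Step 2: +3 fires, +4 burnt (F count now 3)
Step 3: +4 fires, +3 burnt (F count now 4)
Step 4: +2 fires, +4 burnt (F count now 2)
Step 5: +1 fires, +2 burnt (F count now 1)
Step 6: +0 fires, +1 burnt (F count now 0)
Fire out after step 6
Initially T: 16, now '.': 23
Total burnt (originally-T cells now '.'): 14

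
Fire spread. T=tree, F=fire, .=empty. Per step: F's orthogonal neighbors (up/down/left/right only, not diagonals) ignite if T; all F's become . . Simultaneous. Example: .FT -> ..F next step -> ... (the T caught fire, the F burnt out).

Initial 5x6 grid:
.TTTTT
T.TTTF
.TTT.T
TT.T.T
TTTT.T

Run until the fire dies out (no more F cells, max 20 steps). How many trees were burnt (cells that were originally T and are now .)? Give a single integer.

Step 1: +3 fires, +1 burnt (F count now 3)
Step 2: +3 fires, +3 burnt (F count now 3)
Step 3: +4 fires, +3 burnt (F count now 4)
Step 4: +3 fires, +4 burnt (F count now 3)
Step 5: +3 fires, +3 burnt (F count now 3)
Step 6: +2 fires, +3 burnt (F count now 2)
Step 7: +2 fires, +2 burnt (F count now 2)
Step 8: +1 fires, +2 burnt (F count now 1)
Step 9: +0 fires, +1 burnt (F count now 0)
Fire out after step 9
Initially T: 22, now '.': 29
Total burnt (originally-T cells now '.'): 21

Answer: 21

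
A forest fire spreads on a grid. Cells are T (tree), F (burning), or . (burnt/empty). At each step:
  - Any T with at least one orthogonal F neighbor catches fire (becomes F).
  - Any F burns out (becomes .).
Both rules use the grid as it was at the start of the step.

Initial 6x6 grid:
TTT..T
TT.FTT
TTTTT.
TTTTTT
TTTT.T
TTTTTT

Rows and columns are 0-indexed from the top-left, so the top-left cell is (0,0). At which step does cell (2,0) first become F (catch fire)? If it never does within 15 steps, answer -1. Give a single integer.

Step 1: cell (2,0)='T' (+2 fires, +1 burnt)
Step 2: cell (2,0)='T' (+4 fires, +2 burnt)
Step 3: cell (2,0)='T' (+5 fires, +4 burnt)
Step 4: cell (2,0)='F' (+6 fires, +5 burnt)
  -> target ignites at step 4
Step 5: cell (2,0)='.' (+7 fires, +6 burnt)
Step 6: cell (2,0)='.' (+5 fires, +7 burnt)
Step 7: cell (2,0)='.' (+1 fires, +5 burnt)
Step 8: cell (2,0)='.' (+0 fires, +1 burnt)
  fire out at step 8

4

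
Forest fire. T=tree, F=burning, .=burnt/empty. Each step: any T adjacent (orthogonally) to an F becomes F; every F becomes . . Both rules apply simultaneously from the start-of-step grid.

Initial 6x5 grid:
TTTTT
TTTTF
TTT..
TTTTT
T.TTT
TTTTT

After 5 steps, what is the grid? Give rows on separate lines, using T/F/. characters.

Step 1: 2 trees catch fire, 1 burn out
  TTTTF
  TTTF.
  TTT..
  TTTTT
  T.TTT
  TTTTT
Step 2: 2 trees catch fire, 2 burn out
  TTTF.
  TTF..
  TTT..
  TTTTT
  T.TTT
  TTTTT
Step 3: 3 trees catch fire, 2 burn out
  TTF..
  TF...
  TTF..
  TTTTT
  T.TTT
  TTTTT
Step 4: 4 trees catch fire, 3 burn out
  TF...
  F....
  TF...
  TTFTT
  T.TTT
  TTTTT
Step 5: 5 trees catch fire, 4 burn out
  F....
  .....
  F....
  TF.FT
  T.FTT
  TTTTT

F....
.....
F....
TF.FT
T.FTT
TTTTT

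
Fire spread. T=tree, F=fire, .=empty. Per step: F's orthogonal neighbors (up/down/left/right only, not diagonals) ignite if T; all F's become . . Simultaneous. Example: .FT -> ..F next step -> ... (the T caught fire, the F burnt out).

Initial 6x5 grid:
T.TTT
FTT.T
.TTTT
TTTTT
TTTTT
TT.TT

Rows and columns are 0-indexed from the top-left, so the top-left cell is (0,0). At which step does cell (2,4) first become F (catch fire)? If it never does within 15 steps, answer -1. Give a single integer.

Step 1: cell (2,4)='T' (+2 fires, +1 burnt)
Step 2: cell (2,4)='T' (+2 fires, +2 burnt)
Step 3: cell (2,4)='T' (+3 fires, +2 burnt)
Step 4: cell (2,4)='T' (+5 fires, +3 burnt)
Step 5: cell (2,4)='F' (+6 fires, +5 burnt)
  -> target ignites at step 5
Step 6: cell (2,4)='.' (+4 fires, +6 burnt)
Step 7: cell (2,4)='.' (+2 fires, +4 burnt)
Step 8: cell (2,4)='.' (+1 fires, +2 burnt)
Step 9: cell (2,4)='.' (+0 fires, +1 burnt)
  fire out at step 9

5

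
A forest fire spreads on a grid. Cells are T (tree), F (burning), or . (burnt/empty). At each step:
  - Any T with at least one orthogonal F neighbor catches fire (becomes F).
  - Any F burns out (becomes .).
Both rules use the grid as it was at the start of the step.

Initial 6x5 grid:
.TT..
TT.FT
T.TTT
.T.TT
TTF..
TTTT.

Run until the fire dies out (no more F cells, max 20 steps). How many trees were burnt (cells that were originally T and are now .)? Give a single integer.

Answer: 13

Derivation:
Step 1: +4 fires, +2 burnt (F count now 4)
Step 2: +7 fires, +4 burnt (F count now 7)
Step 3: +2 fires, +7 burnt (F count now 2)
Step 4: +0 fires, +2 burnt (F count now 0)
Fire out after step 4
Initially T: 18, now '.': 25
Total burnt (originally-T cells now '.'): 13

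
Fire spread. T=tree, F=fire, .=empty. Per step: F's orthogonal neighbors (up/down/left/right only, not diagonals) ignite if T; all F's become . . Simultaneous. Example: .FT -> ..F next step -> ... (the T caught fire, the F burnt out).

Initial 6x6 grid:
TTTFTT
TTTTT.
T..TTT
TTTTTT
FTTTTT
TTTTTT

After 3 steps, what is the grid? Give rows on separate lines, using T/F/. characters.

Step 1: 6 trees catch fire, 2 burn out
  TTF.FT
  TTTFT.
  T..TTT
  FTTTTT
  .FTTTT
  FTTTTT
Step 2: 9 trees catch fire, 6 burn out
  TF...F
  TTF.F.
  F..FTT
  .FTTTT
  ..FTTT
  .FTTTT
Step 3: 8 trees catch fire, 9 burn out
  F.....
  FF....
  ....FT
  ..FFTT
  ...FTT
  ..FTTT

F.....
FF....
....FT
..FFTT
...FTT
..FTTT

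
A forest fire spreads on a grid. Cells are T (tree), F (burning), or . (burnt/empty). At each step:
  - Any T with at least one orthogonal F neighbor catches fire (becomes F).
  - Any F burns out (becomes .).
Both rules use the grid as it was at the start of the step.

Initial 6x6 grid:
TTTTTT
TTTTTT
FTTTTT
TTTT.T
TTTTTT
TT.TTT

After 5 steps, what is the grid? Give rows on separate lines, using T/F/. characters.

Step 1: 3 trees catch fire, 1 burn out
  TTTTTT
  FTTTTT
  .FTTTT
  FTTT.T
  TTTTTT
  TT.TTT
Step 2: 5 trees catch fire, 3 burn out
  FTTTTT
  .FTTTT
  ..FTTT
  .FTT.T
  FTTTTT
  TT.TTT
Step 3: 6 trees catch fire, 5 burn out
  .FTTTT
  ..FTTT
  ...FTT
  ..FT.T
  .FTTTT
  FT.TTT
Step 4: 6 trees catch fire, 6 burn out
  ..FTTT
  ...FTT
  ....FT
  ...F.T
  ..FTTT
  .F.TTT
Step 5: 4 trees catch fire, 6 burn out
  ...FTT
  ....FT
  .....F
  .....T
  ...FTT
  ...TTT

...FTT
....FT
.....F
.....T
...FTT
...TTT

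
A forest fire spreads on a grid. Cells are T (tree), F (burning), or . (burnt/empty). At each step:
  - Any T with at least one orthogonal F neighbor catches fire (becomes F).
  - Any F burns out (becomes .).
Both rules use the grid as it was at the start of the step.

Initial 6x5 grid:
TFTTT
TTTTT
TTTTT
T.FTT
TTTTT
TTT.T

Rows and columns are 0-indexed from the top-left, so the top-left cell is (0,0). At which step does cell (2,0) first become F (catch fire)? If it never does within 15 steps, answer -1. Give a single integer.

Step 1: cell (2,0)='T' (+6 fires, +2 burnt)
Step 2: cell (2,0)='T' (+9 fires, +6 burnt)
Step 3: cell (2,0)='F' (+7 fires, +9 burnt)
  -> target ignites at step 3
Step 4: cell (2,0)='.' (+4 fires, +7 burnt)
Step 5: cell (2,0)='.' (+0 fires, +4 burnt)
  fire out at step 5

3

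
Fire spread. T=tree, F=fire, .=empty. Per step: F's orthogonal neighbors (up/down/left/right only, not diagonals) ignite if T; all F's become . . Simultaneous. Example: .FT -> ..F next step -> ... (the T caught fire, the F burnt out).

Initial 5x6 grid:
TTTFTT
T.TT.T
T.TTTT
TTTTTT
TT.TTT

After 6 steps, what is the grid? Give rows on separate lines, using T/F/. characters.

Step 1: 3 trees catch fire, 1 burn out
  TTF.FT
  T.TF.T
  T.TTTT
  TTTTTT
  TT.TTT
Step 2: 4 trees catch fire, 3 burn out
  TF...F
  T.F..T
  T.TFTT
  TTTTTT
  TT.TTT
Step 3: 5 trees catch fire, 4 burn out
  F.....
  T....F
  T.F.FT
  TTTFTT
  TT.TTT
Step 4: 5 trees catch fire, 5 burn out
  ......
  F.....
  T....F
  TTF.FT
  TT.FTT
Step 5: 4 trees catch fire, 5 burn out
  ......
  ......
  F.....
  TF...F
  TT..FT
Step 6: 3 trees catch fire, 4 burn out
  ......
  ......
  ......
  F.....
  TF...F

......
......
......
F.....
TF...F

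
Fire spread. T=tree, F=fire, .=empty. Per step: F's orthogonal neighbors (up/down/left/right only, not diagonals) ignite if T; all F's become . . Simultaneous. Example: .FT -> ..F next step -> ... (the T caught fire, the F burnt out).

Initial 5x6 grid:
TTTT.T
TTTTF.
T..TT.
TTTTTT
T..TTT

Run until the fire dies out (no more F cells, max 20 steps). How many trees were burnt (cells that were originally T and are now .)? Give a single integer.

Step 1: +2 fires, +1 burnt (F count now 2)
Step 2: +4 fires, +2 burnt (F count now 4)
Step 3: +5 fires, +4 burnt (F count now 5)
Step 4: +5 fires, +5 burnt (F count now 5)
Step 5: +3 fires, +5 burnt (F count now 3)
Step 6: +1 fires, +3 burnt (F count now 1)
Step 7: +1 fires, +1 burnt (F count now 1)
Step 8: +0 fires, +1 burnt (F count now 0)
Fire out after step 8
Initially T: 22, now '.': 29
Total burnt (originally-T cells now '.'): 21

Answer: 21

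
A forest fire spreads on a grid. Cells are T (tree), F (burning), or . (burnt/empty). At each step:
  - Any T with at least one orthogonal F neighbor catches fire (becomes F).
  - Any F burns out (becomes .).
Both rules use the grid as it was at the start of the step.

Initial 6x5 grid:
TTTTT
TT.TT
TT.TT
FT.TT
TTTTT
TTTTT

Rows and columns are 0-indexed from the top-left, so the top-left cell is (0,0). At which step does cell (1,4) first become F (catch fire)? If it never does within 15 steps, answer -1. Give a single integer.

Step 1: cell (1,4)='T' (+3 fires, +1 burnt)
Step 2: cell (1,4)='T' (+4 fires, +3 burnt)
Step 3: cell (1,4)='T' (+4 fires, +4 burnt)
Step 4: cell (1,4)='T' (+3 fires, +4 burnt)
Step 5: cell (1,4)='T' (+4 fires, +3 burnt)
Step 6: cell (1,4)='T' (+4 fires, +4 burnt)
Step 7: cell (1,4)='T' (+3 fires, +4 burnt)
Step 8: cell (1,4)='F' (+1 fires, +3 burnt)
  -> target ignites at step 8
Step 9: cell (1,4)='.' (+0 fires, +1 burnt)
  fire out at step 9

8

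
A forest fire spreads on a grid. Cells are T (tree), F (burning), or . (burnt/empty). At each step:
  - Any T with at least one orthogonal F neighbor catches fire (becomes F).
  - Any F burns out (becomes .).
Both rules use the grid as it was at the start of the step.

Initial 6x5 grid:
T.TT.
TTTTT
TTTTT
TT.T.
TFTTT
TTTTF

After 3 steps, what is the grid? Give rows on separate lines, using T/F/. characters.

Step 1: 6 trees catch fire, 2 burn out
  T.TT.
  TTTTT
  TTTTT
  TF.T.
  F.FTF
  TFTF.
Step 2: 5 trees catch fire, 6 burn out
  T.TT.
  TTTTT
  TFTTT
  F..T.
  ...F.
  F.F..
Step 3: 4 trees catch fire, 5 burn out
  T.TT.
  TFTTT
  F.FTT
  ...F.
  .....
  .....

T.TT.
TFTTT
F.FTT
...F.
.....
.....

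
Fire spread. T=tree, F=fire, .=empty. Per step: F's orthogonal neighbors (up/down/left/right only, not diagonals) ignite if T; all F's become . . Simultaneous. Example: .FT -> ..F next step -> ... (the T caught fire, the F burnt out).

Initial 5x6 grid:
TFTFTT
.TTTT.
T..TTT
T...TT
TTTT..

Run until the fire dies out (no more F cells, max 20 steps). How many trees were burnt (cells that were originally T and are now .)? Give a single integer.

Step 1: +5 fires, +2 burnt (F count now 5)
Step 2: +4 fires, +5 burnt (F count now 4)
Step 3: +1 fires, +4 burnt (F count now 1)
Step 4: +2 fires, +1 burnt (F count now 2)
Step 5: +1 fires, +2 burnt (F count now 1)
Step 6: +0 fires, +1 burnt (F count now 0)
Fire out after step 6
Initially T: 19, now '.': 24
Total burnt (originally-T cells now '.'): 13

Answer: 13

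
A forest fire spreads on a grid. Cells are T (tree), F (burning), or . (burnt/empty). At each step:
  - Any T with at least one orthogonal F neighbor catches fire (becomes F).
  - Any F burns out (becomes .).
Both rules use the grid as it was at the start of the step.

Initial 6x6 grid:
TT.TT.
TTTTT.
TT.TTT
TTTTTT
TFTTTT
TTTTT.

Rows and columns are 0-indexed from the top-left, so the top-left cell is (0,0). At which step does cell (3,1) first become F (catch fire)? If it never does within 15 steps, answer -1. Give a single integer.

Step 1: cell (3,1)='F' (+4 fires, +1 burnt)
  -> target ignites at step 1
Step 2: cell (3,1)='.' (+6 fires, +4 burnt)
Step 3: cell (3,1)='.' (+5 fires, +6 burnt)
Step 4: cell (3,1)='.' (+7 fires, +5 burnt)
Step 5: cell (3,1)='.' (+4 fires, +7 burnt)
Step 6: cell (3,1)='.' (+3 fires, +4 burnt)
Step 7: cell (3,1)='.' (+1 fires, +3 burnt)
Step 8: cell (3,1)='.' (+0 fires, +1 burnt)
  fire out at step 8

1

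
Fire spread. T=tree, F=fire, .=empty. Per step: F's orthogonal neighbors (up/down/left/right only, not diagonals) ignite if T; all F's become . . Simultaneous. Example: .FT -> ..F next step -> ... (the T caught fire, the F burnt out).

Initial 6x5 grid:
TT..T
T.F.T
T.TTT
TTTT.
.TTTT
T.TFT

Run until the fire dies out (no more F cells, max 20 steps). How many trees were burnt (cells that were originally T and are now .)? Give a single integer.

Step 1: +4 fires, +2 burnt (F count now 4)
Step 2: +5 fires, +4 burnt (F count now 5)
Step 3: +3 fires, +5 burnt (F count now 3)
Step 4: +2 fires, +3 burnt (F count now 2)
Step 5: +2 fires, +2 burnt (F count now 2)
Step 6: +1 fires, +2 burnt (F count now 1)
Step 7: +1 fires, +1 burnt (F count now 1)
Step 8: +1 fires, +1 burnt (F count now 1)
Step 9: +0 fires, +1 burnt (F count now 0)
Fire out after step 9
Initially T: 20, now '.': 29
Total burnt (originally-T cells now '.'): 19

Answer: 19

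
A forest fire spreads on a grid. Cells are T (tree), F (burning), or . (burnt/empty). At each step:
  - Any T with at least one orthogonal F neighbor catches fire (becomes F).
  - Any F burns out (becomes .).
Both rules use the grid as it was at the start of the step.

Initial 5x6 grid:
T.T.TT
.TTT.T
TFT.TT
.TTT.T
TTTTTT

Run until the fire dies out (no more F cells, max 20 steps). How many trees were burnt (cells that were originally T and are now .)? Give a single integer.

Step 1: +4 fires, +1 burnt (F count now 4)
Step 2: +3 fires, +4 burnt (F count now 3)
Step 3: +5 fires, +3 burnt (F count now 5)
Step 4: +1 fires, +5 burnt (F count now 1)
Step 5: +1 fires, +1 burnt (F count now 1)
Step 6: +1 fires, +1 burnt (F count now 1)
Step 7: +1 fires, +1 burnt (F count now 1)
Step 8: +1 fires, +1 burnt (F count now 1)
Step 9: +2 fires, +1 burnt (F count now 2)
Step 10: +1 fires, +2 burnt (F count now 1)
Step 11: +1 fires, +1 burnt (F count now 1)
Step 12: +0 fires, +1 burnt (F count now 0)
Fire out after step 12
Initially T: 22, now '.': 29
Total burnt (originally-T cells now '.'): 21

Answer: 21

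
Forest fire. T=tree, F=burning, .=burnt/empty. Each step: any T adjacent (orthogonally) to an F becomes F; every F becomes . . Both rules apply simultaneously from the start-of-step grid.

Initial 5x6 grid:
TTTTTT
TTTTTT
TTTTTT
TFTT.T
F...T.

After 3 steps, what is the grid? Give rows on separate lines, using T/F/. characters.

Step 1: 3 trees catch fire, 2 burn out
  TTTTTT
  TTTTTT
  TFTTTT
  F.FT.T
  ....T.
Step 2: 4 trees catch fire, 3 burn out
  TTTTTT
  TFTTTT
  F.FTTT
  ...F.T
  ....T.
Step 3: 4 trees catch fire, 4 burn out
  TFTTTT
  F.FTTT
  ...FTT
  .....T
  ....T.

TFTTTT
F.FTTT
...FTT
.....T
....T.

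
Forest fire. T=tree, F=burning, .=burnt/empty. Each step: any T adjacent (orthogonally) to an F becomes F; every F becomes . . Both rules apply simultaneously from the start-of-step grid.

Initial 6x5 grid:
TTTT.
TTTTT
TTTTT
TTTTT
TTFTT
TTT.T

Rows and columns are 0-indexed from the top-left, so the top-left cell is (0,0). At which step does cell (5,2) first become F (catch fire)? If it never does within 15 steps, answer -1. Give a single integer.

Step 1: cell (5,2)='F' (+4 fires, +1 burnt)
  -> target ignites at step 1
Step 2: cell (5,2)='.' (+6 fires, +4 burnt)
Step 3: cell (5,2)='.' (+7 fires, +6 burnt)
Step 4: cell (5,2)='.' (+5 fires, +7 burnt)
Step 5: cell (5,2)='.' (+4 fires, +5 burnt)
Step 6: cell (5,2)='.' (+1 fires, +4 burnt)
Step 7: cell (5,2)='.' (+0 fires, +1 burnt)
  fire out at step 7

1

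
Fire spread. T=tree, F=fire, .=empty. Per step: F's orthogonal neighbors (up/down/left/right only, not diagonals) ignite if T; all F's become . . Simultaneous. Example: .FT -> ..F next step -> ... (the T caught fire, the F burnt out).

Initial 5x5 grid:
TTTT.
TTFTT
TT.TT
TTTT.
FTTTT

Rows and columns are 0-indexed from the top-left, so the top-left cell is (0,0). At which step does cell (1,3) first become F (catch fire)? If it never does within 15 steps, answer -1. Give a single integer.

Step 1: cell (1,3)='F' (+5 fires, +2 burnt)
  -> target ignites at step 1
Step 2: cell (1,3)='.' (+9 fires, +5 burnt)
Step 3: cell (1,3)='.' (+5 fires, +9 burnt)
Step 4: cell (1,3)='.' (+1 fires, +5 burnt)
Step 5: cell (1,3)='.' (+0 fires, +1 burnt)
  fire out at step 5

1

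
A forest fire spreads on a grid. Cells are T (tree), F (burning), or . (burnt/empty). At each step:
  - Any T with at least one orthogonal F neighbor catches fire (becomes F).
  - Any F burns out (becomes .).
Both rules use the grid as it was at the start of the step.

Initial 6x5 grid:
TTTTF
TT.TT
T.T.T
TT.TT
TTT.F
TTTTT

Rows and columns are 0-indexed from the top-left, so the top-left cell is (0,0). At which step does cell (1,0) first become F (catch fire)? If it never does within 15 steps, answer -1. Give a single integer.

Step 1: cell (1,0)='T' (+4 fires, +2 burnt)
Step 2: cell (1,0)='T' (+5 fires, +4 burnt)
Step 3: cell (1,0)='T' (+2 fires, +5 burnt)
Step 4: cell (1,0)='T' (+4 fires, +2 burnt)
Step 5: cell (1,0)='F' (+3 fires, +4 burnt)
  -> target ignites at step 5
Step 6: cell (1,0)='.' (+3 fires, +3 burnt)
Step 7: cell (1,0)='.' (+1 fires, +3 burnt)
Step 8: cell (1,0)='.' (+0 fires, +1 burnt)
  fire out at step 8

5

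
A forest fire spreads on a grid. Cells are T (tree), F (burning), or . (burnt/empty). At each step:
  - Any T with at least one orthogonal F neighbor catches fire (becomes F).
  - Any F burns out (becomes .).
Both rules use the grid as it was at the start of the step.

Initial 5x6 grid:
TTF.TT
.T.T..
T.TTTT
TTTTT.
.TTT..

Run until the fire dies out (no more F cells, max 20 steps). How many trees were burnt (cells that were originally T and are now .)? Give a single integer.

Step 1: +1 fires, +1 burnt (F count now 1)
Step 2: +2 fires, +1 burnt (F count now 2)
Step 3: +0 fires, +2 burnt (F count now 0)
Fire out after step 3
Initially T: 19, now '.': 14
Total burnt (originally-T cells now '.'): 3

Answer: 3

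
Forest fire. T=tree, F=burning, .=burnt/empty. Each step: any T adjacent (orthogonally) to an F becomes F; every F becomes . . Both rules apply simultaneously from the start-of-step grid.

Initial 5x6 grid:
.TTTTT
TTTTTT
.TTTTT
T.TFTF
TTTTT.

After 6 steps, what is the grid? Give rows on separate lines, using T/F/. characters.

Step 1: 5 trees catch fire, 2 burn out
  .TTTTT
  TTTTTT
  .TTFTF
  T.F.F.
  TTTFT.
Step 2: 6 trees catch fire, 5 burn out
  .TTTTT
  TTTFTF
  .TF.F.
  T.....
  TTF.F.
Step 3: 6 trees catch fire, 6 burn out
  .TTFTF
  TTF.F.
  .F....
  T.....
  TF....
Step 4: 4 trees catch fire, 6 burn out
  .TF.F.
  TF....
  ......
  T.....
  F.....
Step 5: 3 trees catch fire, 4 burn out
  .F....
  F.....
  ......
  F.....
  ......
Step 6: 0 trees catch fire, 3 burn out
  ......
  ......
  ......
  ......
  ......

......
......
......
......
......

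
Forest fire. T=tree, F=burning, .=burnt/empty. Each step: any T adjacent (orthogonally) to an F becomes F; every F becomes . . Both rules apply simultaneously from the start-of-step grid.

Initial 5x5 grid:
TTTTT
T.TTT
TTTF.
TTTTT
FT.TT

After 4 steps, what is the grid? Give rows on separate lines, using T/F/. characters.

Step 1: 5 trees catch fire, 2 burn out
  TTTTT
  T.TFT
  TTF..
  FTTFT
  .F.TT
Step 2: 9 trees catch fire, 5 burn out
  TTTFT
  T.F.F
  FF...
  .FF.F
  ...FT
Step 3: 4 trees catch fire, 9 burn out
  TTF.F
  F....
  .....
  .....
  ....F
Step 4: 2 trees catch fire, 4 burn out
  FF...
  .....
  .....
  .....
  .....

FF...
.....
.....
.....
.....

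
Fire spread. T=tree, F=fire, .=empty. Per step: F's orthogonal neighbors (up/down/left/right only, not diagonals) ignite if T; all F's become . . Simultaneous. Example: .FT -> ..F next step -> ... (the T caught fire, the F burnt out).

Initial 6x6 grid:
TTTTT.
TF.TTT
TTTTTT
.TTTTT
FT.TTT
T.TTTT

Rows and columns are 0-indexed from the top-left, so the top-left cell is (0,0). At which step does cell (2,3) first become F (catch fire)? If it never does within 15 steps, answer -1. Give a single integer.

Step 1: cell (2,3)='T' (+5 fires, +2 burnt)
Step 2: cell (2,3)='T' (+5 fires, +5 burnt)
Step 3: cell (2,3)='F' (+3 fires, +5 burnt)
  -> target ignites at step 3
Step 4: cell (2,3)='.' (+4 fires, +3 burnt)
Step 5: cell (2,3)='.' (+4 fires, +4 burnt)
Step 6: cell (2,3)='.' (+4 fires, +4 burnt)
Step 7: cell (2,3)='.' (+3 fires, +4 burnt)
Step 8: cell (2,3)='.' (+1 fires, +3 burnt)
Step 9: cell (2,3)='.' (+0 fires, +1 burnt)
  fire out at step 9

3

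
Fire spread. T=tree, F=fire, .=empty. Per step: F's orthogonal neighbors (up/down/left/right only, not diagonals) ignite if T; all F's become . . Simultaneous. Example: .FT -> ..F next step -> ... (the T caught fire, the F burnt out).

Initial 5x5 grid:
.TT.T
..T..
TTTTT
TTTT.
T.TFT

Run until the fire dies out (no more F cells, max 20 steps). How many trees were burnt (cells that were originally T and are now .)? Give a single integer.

Step 1: +3 fires, +1 burnt (F count now 3)
Step 2: +2 fires, +3 burnt (F count now 2)
Step 3: +3 fires, +2 burnt (F count now 3)
Step 4: +3 fires, +3 burnt (F count now 3)
Step 5: +3 fires, +3 burnt (F count now 3)
Step 6: +1 fires, +3 burnt (F count now 1)
Step 7: +0 fires, +1 burnt (F count now 0)
Fire out after step 7
Initially T: 16, now '.': 24
Total burnt (originally-T cells now '.'): 15

Answer: 15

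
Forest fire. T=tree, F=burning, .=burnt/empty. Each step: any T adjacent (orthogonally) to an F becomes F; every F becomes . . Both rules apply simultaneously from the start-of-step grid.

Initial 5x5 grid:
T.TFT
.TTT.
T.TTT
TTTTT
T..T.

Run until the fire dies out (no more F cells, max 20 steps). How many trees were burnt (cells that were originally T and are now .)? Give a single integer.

Step 1: +3 fires, +1 burnt (F count now 3)
Step 2: +2 fires, +3 burnt (F count now 2)
Step 3: +4 fires, +2 burnt (F count now 4)
Step 4: +3 fires, +4 burnt (F count now 3)
Step 5: +1 fires, +3 burnt (F count now 1)
Step 6: +1 fires, +1 burnt (F count now 1)
Step 7: +2 fires, +1 burnt (F count now 2)
Step 8: +0 fires, +2 burnt (F count now 0)
Fire out after step 8
Initially T: 17, now '.': 24
Total burnt (originally-T cells now '.'): 16

Answer: 16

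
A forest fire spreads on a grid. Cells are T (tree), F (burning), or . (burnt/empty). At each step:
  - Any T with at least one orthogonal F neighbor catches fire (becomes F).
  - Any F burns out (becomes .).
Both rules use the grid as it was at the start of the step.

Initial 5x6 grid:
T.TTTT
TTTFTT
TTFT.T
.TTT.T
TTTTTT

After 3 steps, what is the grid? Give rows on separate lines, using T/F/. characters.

Step 1: 6 trees catch fire, 2 burn out
  T.TFTT
  TTF.FT
  TF.F.T
  .TFT.T
  TTTTTT
Step 2: 8 trees catch fire, 6 burn out
  T.F.FT
  TF...F
  F....T
  .F.F.T
  TTFTTT
Step 3: 5 trees catch fire, 8 burn out
  T....F
  F.....
  .....F
  .....T
  TF.FTT

T....F
F.....
.....F
.....T
TF.FTT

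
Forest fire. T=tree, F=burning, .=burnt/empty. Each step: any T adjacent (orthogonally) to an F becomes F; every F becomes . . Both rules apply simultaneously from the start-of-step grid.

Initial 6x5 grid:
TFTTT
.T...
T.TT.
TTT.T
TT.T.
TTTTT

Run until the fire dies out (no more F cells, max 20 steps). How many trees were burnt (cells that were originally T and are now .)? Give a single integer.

Step 1: +3 fires, +1 burnt (F count now 3)
Step 2: +1 fires, +3 burnt (F count now 1)
Step 3: +1 fires, +1 burnt (F count now 1)
Step 4: +0 fires, +1 burnt (F count now 0)
Fire out after step 4
Initially T: 20, now '.': 15
Total burnt (originally-T cells now '.'): 5

Answer: 5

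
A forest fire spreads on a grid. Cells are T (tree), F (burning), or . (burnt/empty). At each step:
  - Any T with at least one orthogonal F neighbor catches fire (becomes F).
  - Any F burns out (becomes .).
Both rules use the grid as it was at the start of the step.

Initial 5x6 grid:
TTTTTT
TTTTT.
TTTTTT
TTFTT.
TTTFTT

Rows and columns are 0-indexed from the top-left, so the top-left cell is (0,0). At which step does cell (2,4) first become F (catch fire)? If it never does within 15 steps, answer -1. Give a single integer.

Step 1: cell (2,4)='T' (+5 fires, +2 burnt)
Step 2: cell (2,4)='T' (+7 fires, +5 burnt)
Step 3: cell (2,4)='F' (+6 fires, +7 burnt)
  -> target ignites at step 3
Step 4: cell (2,4)='.' (+5 fires, +6 burnt)
Step 5: cell (2,4)='.' (+2 fires, +5 burnt)
Step 6: cell (2,4)='.' (+1 fires, +2 burnt)
Step 7: cell (2,4)='.' (+0 fires, +1 burnt)
  fire out at step 7

3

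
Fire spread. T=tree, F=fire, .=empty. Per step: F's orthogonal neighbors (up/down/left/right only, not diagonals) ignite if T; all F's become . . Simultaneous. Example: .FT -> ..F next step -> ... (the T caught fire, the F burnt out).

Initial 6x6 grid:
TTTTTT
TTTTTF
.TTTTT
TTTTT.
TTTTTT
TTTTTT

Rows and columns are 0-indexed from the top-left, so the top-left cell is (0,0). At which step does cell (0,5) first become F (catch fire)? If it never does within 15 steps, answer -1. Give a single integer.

Step 1: cell (0,5)='F' (+3 fires, +1 burnt)
  -> target ignites at step 1
Step 2: cell (0,5)='.' (+3 fires, +3 burnt)
Step 3: cell (0,5)='.' (+4 fires, +3 burnt)
Step 4: cell (0,5)='.' (+5 fires, +4 burnt)
Step 5: cell (0,5)='.' (+7 fires, +5 burnt)
Step 6: cell (0,5)='.' (+5 fires, +7 burnt)
Step 7: cell (0,5)='.' (+3 fires, +5 burnt)
Step 8: cell (0,5)='.' (+2 fires, +3 burnt)
Step 9: cell (0,5)='.' (+1 fires, +2 burnt)
Step 10: cell (0,5)='.' (+0 fires, +1 burnt)
  fire out at step 10

1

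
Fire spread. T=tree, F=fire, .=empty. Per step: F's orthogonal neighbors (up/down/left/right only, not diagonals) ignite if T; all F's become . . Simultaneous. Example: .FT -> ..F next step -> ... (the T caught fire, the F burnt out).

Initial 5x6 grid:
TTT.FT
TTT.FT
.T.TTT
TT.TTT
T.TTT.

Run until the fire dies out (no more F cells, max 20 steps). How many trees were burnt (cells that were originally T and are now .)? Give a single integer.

Answer: 11

Derivation:
Step 1: +3 fires, +2 burnt (F count now 3)
Step 2: +3 fires, +3 burnt (F count now 3)
Step 3: +3 fires, +3 burnt (F count now 3)
Step 4: +1 fires, +3 burnt (F count now 1)
Step 5: +1 fires, +1 burnt (F count now 1)
Step 6: +0 fires, +1 burnt (F count now 0)
Fire out after step 6
Initially T: 21, now '.': 20
Total burnt (originally-T cells now '.'): 11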